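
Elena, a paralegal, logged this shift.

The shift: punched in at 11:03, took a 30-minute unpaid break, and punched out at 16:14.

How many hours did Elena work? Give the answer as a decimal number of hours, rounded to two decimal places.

4.68 hours

The shift: 11:03–16:14 = 5 h 11 min; less 30 min break → 4 h 41 min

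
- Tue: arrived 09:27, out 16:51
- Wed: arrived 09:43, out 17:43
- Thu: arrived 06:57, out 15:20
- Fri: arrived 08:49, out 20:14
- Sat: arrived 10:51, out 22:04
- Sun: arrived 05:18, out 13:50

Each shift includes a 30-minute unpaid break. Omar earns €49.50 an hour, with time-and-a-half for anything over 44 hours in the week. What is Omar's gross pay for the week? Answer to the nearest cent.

Tue: 09:27–16:51 = 7 h 24 min; less 30 min break → 6 h 54 min
Wed: 09:43–17:43 = 8 h 0 min; less 30 min break → 7 h 30 min
Thu: 06:57–15:20 = 8 h 23 min; less 30 min break → 7 h 53 min
Fri: 08:49–20:14 = 11 h 25 min; less 30 min break → 10 h 55 min
Sat: 10:51–22:04 = 11 h 13 min; less 30 min break → 10 h 43 min
Sun: 05:18–13:50 = 8 h 32 min; less 30 min break → 8 h 2 min
Total worked: 51 h 57 min = 3117 min.
Regular 44 h 0 min = 2640 min at €49.50/h; overtime 7 h 57 min = 477 min at €74.25/h.
Pay = (2640 × €49.50 + 477 × €74.25) ÷ 60 = €2768.29.

€2768.29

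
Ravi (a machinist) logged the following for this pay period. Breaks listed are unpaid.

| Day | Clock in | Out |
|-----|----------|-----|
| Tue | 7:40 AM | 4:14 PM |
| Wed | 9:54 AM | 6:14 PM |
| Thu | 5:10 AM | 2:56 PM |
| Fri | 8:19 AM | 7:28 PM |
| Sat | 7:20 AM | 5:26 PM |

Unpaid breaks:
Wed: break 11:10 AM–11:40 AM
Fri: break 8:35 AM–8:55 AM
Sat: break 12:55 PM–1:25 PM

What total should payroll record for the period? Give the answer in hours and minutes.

Tue: 7:40 AM–4:14 PM = 8 h 34 min
Wed: 9:54 AM–6:14 PM = 8 h 20 min; less 30 min break → 7 h 50 min
Thu: 5:10 AM–2:56 PM = 9 h 46 min
Fri: 8:19 AM–7:28 PM = 11 h 9 min; less 20 min break → 10 h 49 min
Sat: 7:20 AM–5:26 PM = 10 h 6 min; less 30 min break → 9 h 36 min
Total: 8 h 34 min + 7 h 50 min + 9 h 46 min + 10 h 49 min + 9 h 36 min = 46 h 35 min.

46 h 35 min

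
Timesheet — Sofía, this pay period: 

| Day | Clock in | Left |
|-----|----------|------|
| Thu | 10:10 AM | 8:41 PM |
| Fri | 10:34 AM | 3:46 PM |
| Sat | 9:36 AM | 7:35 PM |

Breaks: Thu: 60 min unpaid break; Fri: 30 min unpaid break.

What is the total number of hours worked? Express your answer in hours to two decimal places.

24.20 hours

Thu: 10:10 AM–8:41 PM = 10 h 31 min; less 60 min break → 9 h 31 min
Fri: 10:34 AM–3:46 PM = 5 h 12 min; less 30 min break → 4 h 42 min
Sat: 9:36 AM–7:35 PM = 9 h 59 min
Total: 9 h 31 min + 4 h 42 min + 9 h 59 min = 24 h 12 min.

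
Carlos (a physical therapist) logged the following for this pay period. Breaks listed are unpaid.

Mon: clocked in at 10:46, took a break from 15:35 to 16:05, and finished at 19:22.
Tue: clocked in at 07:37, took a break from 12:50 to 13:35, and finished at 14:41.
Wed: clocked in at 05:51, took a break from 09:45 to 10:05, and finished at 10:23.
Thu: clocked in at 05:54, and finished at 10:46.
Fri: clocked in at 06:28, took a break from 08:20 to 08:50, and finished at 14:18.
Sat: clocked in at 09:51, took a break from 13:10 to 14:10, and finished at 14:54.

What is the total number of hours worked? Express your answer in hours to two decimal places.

34.87 hours

Mon: 10:46–19:22 = 8 h 36 min; less 30 min break → 8 h 6 min
Tue: 07:37–14:41 = 7 h 4 min; less 45 min break → 6 h 19 min
Wed: 05:51–10:23 = 4 h 32 min; less 20 min break → 4 h 12 min
Thu: 05:54–10:46 = 4 h 52 min
Fri: 06:28–14:18 = 7 h 50 min; less 30 min break → 7 h 20 min
Sat: 09:51–14:54 = 5 h 3 min; less 60 min break → 4 h 3 min
Total: 8 h 6 min + 6 h 19 min + 4 h 12 min + 4 h 52 min + 7 h 20 min + 4 h 3 min = 34 h 52 min.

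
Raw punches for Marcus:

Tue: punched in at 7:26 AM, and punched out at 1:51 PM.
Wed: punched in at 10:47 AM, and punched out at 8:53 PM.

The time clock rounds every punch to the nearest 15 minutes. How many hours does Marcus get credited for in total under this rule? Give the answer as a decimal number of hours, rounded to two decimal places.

Tue: in 7:26 AM→7:30 AM, out 1:51 PM→1:45 PM; 6 h 15 min
Wed: in 10:47 AM→10:45 AM, out 8:53 PM→9:00 PM; 10 h 15 min
Total credited: 16 h 30 min.

16.50 hours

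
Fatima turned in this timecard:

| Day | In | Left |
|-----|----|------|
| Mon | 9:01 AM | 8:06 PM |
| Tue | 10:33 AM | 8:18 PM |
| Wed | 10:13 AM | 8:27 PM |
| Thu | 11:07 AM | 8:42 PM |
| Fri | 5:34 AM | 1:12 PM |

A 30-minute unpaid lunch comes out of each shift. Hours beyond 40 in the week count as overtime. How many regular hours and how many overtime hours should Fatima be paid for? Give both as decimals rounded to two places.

Regular 40.00 hours, overtime 5.78 hours

Mon: 9:01 AM–8:06 PM = 11 h 5 min; less 30 min break → 10 h 35 min
Tue: 10:33 AM–8:18 PM = 9 h 45 min; less 30 min break → 9 h 15 min
Wed: 10:13 AM–8:27 PM = 10 h 14 min; less 30 min break → 9 h 44 min
Thu: 11:07 AM–8:42 PM = 9 h 35 min; less 30 min break → 9 h 5 min
Fri: 5:34 AM–1:12 PM = 7 h 38 min; less 30 min break → 7 h 8 min
Total worked: 45 h 47 min = 45.78 h.
Threshold 40 h → overtime 5 h 47 min, regular 40 h 0 min.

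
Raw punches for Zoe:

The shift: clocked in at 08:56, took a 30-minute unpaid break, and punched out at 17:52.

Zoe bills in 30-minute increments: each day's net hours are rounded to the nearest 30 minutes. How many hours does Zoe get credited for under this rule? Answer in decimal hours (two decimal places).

The shift: 08:56–17:52 = 8 h 56 min − 30 min = 8 h 26 min → rounds to 8 h 30 min

8.50 hours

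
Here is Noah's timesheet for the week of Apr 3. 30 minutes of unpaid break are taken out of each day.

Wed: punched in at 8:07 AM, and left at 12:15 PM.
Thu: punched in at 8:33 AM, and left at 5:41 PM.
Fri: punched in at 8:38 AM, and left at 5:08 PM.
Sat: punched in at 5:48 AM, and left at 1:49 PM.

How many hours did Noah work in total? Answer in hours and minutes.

Wed: 8:07 AM–12:15 PM = 4 h 8 min; less 30 min break → 3 h 38 min
Thu: 8:33 AM–5:41 PM = 9 h 8 min; less 30 min break → 8 h 38 min
Fri: 8:38 AM–5:08 PM = 8 h 30 min; less 30 min break → 8 h 0 min
Sat: 5:48 AM–1:49 PM = 8 h 1 min; less 30 min break → 7 h 31 min
Total: 3 h 38 min + 8 h 38 min + 8 h 0 min + 7 h 31 min = 27 h 47 min.

27 h 47 min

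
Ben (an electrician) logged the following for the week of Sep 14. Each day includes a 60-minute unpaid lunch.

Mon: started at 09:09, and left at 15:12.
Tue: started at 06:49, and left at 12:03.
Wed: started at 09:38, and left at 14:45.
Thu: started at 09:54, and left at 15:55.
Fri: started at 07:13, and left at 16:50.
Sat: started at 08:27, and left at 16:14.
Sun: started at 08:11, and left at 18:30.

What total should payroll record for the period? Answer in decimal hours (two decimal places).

Mon: 09:09–15:12 = 6 h 3 min; less 60 min break → 5 h 3 min
Tue: 06:49–12:03 = 5 h 14 min; less 60 min break → 4 h 14 min
Wed: 09:38–14:45 = 5 h 7 min; less 60 min break → 4 h 7 min
Thu: 09:54–15:55 = 6 h 1 min; less 60 min break → 5 h 1 min
Fri: 07:13–16:50 = 9 h 37 min; less 60 min break → 8 h 37 min
Sat: 08:27–16:14 = 7 h 47 min; less 60 min break → 6 h 47 min
Sun: 08:11–18:30 = 10 h 19 min; less 60 min break → 9 h 19 min
Total: 5 h 3 min + 4 h 14 min + 4 h 7 min + 5 h 1 min + 8 h 37 min + 6 h 47 min + 9 h 19 min = 43 h 8 min.

43.13 hours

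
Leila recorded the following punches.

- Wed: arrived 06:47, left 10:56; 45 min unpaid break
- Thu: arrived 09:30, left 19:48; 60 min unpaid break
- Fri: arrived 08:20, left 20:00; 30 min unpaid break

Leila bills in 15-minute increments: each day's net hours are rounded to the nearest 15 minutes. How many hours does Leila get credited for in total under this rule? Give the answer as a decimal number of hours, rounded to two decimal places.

Wed: 06:47–10:56 = 4 h 9 min − 45 min = 3 h 24 min → rounds to 3 h 30 min
Thu: 09:30–19:48 = 10 h 18 min − 60 min = 9 h 18 min → rounds to 9 h 15 min
Fri: 08:20–20:00 = 11 h 40 min − 30 min = 11 h 10 min → rounds to 11 h 15 min
Total credited: 24 h 0 min.

24.00 hours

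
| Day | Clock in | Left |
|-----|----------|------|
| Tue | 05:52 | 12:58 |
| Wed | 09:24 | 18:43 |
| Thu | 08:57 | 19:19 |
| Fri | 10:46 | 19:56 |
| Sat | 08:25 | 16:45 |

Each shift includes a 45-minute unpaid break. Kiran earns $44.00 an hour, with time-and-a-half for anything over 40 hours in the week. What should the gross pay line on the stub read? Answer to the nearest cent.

Tue: 05:52–12:58 = 7 h 6 min; less 45 min break → 6 h 21 min
Wed: 09:24–18:43 = 9 h 19 min; less 45 min break → 8 h 34 min
Thu: 08:57–19:19 = 10 h 22 min; less 45 min break → 9 h 37 min
Fri: 10:46–19:56 = 9 h 10 min; less 45 min break → 8 h 25 min
Sat: 08:25–16:45 = 8 h 20 min; less 45 min break → 7 h 35 min
Total worked: 40 h 32 min = 2432 min.
Regular 40 h 0 min = 2400 min at $44.00/h; overtime 0 h 32 min = 32 min at $66.00/h.
Pay = (2400 × $44.00 + 32 × $66.00) ÷ 60 = $1795.20.

$1795.20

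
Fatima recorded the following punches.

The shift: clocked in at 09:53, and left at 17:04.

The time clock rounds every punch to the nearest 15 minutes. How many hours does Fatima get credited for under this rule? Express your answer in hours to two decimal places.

7.00 hours

The shift: in 09:53→10:00, out 17:04→17:00; 7 h 0 min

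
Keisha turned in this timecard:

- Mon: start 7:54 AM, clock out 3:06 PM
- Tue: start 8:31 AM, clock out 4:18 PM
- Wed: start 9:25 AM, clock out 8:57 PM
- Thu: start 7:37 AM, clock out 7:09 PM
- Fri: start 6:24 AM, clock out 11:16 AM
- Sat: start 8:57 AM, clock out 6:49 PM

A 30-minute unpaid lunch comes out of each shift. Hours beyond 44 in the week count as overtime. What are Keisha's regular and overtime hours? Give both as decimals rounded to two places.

Mon: 7:54 AM–3:06 PM = 7 h 12 min; less 30 min break → 6 h 42 min
Tue: 8:31 AM–4:18 PM = 7 h 47 min; less 30 min break → 7 h 17 min
Wed: 9:25 AM–8:57 PM = 11 h 32 min; less 30 min break → 11 h 2 min
Thu: 7:37 AM–7:09 PM = 11 h 32 min; less 30 min break → 11 h 2 min
Fri: 6:24 AM–11:16 AM = 4 h 52 min; less 30 min break → 4 h 22 min
Sat: 8:57 AM–6:49 PM = 9 h 52 min; less 30 min break → 9 h 22 min
Total worked: 49 h 47 min = 49.78 h.
Threshold 44 h → overtime 5 h 47 min, regular 44 h 0 min.

Regular 44.00 hours, overtime 5.78 hours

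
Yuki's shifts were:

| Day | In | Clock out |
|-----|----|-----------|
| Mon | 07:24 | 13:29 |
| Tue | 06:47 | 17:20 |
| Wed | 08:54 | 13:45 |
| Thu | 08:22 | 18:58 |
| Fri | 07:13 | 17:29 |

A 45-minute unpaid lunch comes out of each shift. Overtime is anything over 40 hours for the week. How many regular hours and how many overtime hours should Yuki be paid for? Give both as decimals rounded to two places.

Regular 38.60 hours, overtime 0.00 hours

Mon: 07:24–13:29 = 6 h 5 min; less 45 min break → 5 h 20 min
Tue: 06:47–17:20 = 10 h 33 min; less 45 min break → 9 h 48 min
Wed: 08:54–13:45 = 4 h 51 min; less 45 min break → 4 h 6 min
Thu: 08:22–18:58 = 10 h 36 min; less 45 min break → 9 h 51 min
Fri: 07:13–17:29 = 10 h 16 min; less 45 min break → 9 h 31 min
Total worked: 38 h 36 min = 38.60 h.
Threshold 40 h → overtime 0 h 0 min, regular 38 h 36 min.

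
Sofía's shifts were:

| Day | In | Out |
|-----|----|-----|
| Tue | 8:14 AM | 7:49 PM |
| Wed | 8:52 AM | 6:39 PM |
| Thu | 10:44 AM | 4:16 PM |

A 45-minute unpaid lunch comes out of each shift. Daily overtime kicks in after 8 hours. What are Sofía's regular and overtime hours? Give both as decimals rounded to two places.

Tue: 8:14 AM–7:49 PM = 11 h 35 min; less 45 min break → 10 h 50 min
Wed: 8:52 AM–6:39 PM = 9 h 47 min; less 45 min break → 9 h 2 min
Thu: 10:44 AM–4:16 PM = 5 h 32 min; less 45 min break → 4 h 47 min
Tue reg 8 h 0 min / OT 2 h 50 min; Wed reg 8 h 0 min / OT 1 h 2 min; Thu reg 4 h 47 min / OT 0 h 0 min.
Totals: regular 20 h 47 min, overtime 3 h 52 min.

Regular 20.78 hours, overtime 3.87 hours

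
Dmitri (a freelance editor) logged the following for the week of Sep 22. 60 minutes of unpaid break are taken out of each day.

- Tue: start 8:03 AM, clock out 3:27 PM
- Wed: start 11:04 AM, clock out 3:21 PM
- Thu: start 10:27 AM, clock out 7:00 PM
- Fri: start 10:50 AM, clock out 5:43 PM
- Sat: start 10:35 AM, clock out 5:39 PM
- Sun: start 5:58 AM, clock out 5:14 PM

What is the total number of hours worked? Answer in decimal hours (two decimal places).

39.45 hours

Tue: 8:03 AM–3:27 PM = 7 h 24 min; less 60 min break → 6 h 24 min
Wed: 11:04 AM–3:21 PM = 4 h 17 min; less 60 min break → 3 h 17 min
Thu: 10:27 AM–7:00 PM = 8 h 33 min; less 60 min break → 7 h 33 min
Fri: 10:50 AM–5:43 PM = 6 h 53 min; less 60 min break → 5 h 53 min
Sat: 10:35 AM–5:39 PM = 7 h 4 min; less 60 min break → 6 h 4 min
Sun: 5:58 AM–5:14 PM = 11 h 16 min; less 60 min break → 10 h 16 min
Total: 6 h 24 min + 3 h 17 min + 7 h 33 min + 5 h 53 min + 6 h 4 min + 10 h 16 min = 39 h 27 min.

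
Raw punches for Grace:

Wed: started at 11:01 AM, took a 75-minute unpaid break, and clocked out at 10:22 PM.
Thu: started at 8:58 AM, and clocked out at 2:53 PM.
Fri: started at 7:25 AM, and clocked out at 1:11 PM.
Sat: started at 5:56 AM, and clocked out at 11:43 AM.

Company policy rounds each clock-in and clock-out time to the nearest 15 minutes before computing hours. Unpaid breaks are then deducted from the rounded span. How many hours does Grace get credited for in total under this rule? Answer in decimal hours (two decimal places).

Wed: in 11:01 AM→11:00 AM, out 10:22 PM→10:15 PM; 11 h 15 min − 75 min = 10 h 0 min
Thu: in 8:58 AM→9:00 AM, out 2:53 PM→3:00 PM; 6 h 0 min
Fri: in 7:25 AM→7:30 AM, out 1:11 PM→1:15 PM; 5 h 45 min
Sat: in 5:56 AM→6:00 AM, out 11:43 AM→11:45 AM; 5 h 45 min
Total credited: 27 h 30 min.

27.50 hours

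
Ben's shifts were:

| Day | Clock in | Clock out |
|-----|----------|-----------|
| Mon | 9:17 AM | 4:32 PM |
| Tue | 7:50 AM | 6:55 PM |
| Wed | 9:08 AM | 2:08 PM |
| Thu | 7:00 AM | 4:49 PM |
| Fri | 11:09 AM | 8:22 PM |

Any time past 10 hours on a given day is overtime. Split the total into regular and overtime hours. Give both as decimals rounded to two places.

Mon: 9:17 AM–4:32 PM = 7 h 15 min
Tue: 7:50 AM–6:55 PM = 11 h 5 min
Wed: 9:08 AM–2:08 PM = 5 h 0 min
Thu: 7:00 AM–4:49 PM = 9 h 49 min
Fri: 11:09 AM–8:22 PM = 9 h 13 min
Mon reg 7 h 15 min / OT 0 h 0 min; Tue reg 10 h 0 min / OT 1 h 5 min; Wed reg 5 h 0 min / OT 0 h 0 min; Thu reg 9 h 49 min / OT 0 h 0 min; Fri reg 9 h 13 min / OT 0 h 0 min.
Totals: regular 41 h 17 min, overtime 1 h 5 min.

Regular 41.28 hours, overtime 1.08 hours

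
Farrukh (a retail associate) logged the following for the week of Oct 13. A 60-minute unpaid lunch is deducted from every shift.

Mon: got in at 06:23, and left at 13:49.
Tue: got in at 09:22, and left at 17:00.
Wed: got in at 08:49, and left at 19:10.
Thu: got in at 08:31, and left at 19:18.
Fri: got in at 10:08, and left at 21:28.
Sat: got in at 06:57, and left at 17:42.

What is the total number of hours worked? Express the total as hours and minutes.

52 h 17 min

Mon: 06:23–13:49 = 7 h 26 min; less 60 min break → 6 h 26 min
Tue: 09:22–17:00 = 7 h 38 min; less 60 min break → 6 h 38 min
Wed: 08:49–19:10 = 10 h 21 min; less 60 min break → 9 h 21 min
Thu: 08:31–19:18 = 10 h 47 min; less 60 min break → 9 h 47 min
Fri: 10:08–21:28 = 11 h 20 min; less 60 min break → 10 h 20 min
Sat: 06:57–17:42 = 10 h 45 min; less 60 min break → 9 h 45 min
Total: 6 h 26 min + 6 h 38 min + 9 h 21 min + 9 h 47 min + 10 h 20 min + 9 h 45 min = 52 h 17 min.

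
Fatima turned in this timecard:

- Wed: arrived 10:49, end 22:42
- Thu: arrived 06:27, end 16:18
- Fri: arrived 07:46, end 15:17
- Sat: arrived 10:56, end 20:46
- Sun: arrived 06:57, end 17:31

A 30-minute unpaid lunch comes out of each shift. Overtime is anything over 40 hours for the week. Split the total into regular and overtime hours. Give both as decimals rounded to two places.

Regular 40.00 hours, overtime 7.15 hours

Wed: 10:49–22:42 = 11 h 53 min; less 30 min break → 11 h 23 min
Thu: 06:27–16:18 = 9 h 51 min; less 30 min break → 9 h 21 min
Fri: 07:46–15:17 = 7 h 31 min; less 30 min break → 7 h 1 min
Sat: 10:56–20:46 = 9 h 50 min; less 30 min break → 9 h 20 min
Sun: 06:57–17:31 = 10 h 34 min; less 30 min break → 10 h 4 min
Total worked: 47 h 9 min = 47.15 h.
Threshold 40 h → overtime 7 h 9 min, regular 40 h 0 min.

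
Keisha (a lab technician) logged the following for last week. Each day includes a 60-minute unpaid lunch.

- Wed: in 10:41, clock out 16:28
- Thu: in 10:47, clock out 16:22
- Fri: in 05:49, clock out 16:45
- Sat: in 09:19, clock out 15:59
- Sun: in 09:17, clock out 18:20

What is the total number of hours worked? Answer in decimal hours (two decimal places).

Wed: 10:41–16:28 = 5 h 47 min; less 60 min break → 4 h 47 min
Thu: 10:47–16:22 = 5 h 35 min; less 60 min break → 4 h 35 min
Fri: 05:49–16:45 = 10 h 56 min; less 60 min break → 9 h 56 min
Sat: 09:19–15:59 = 6 h 40 min; less 60 min break → 5 h 40 min
Sun: 09:17–18:20 = 9 h 3 min; less 60 min break → 8 h 3 min
Total: 4 h 47 min + 4 h 35 min + 9 h 56 min + 5 h 40 min + 8 h 3 min = 33 h 1 min.

33.02 hours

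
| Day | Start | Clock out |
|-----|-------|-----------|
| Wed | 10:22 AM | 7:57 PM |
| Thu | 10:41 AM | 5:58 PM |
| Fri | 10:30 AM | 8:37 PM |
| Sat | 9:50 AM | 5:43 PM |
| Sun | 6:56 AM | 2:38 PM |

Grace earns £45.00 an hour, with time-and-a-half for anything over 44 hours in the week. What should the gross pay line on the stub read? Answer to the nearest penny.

£1915.50

Wed: 10:22 AM–7:57 PM = 9 h 35 min
Thu: 10:41 AM–5:58 PM = 7 h 17 min
Fri: 10:30 AM–8:37 PM = 10 h 7 min
Sat: 9:50 AM–5:43 PM = 7 h 53 min
Sun: 6:56 AM–2:38 PM = 7 h 42 min
Total worked: 42 h 34 min = 2554 min.
Regular 42 h 34 min = 2554 min at £45.00/h; overtime 0 h 0 min = 0 min at £67.50/h.
Pay = (2554 × £45.00 + 0 × £67.50) ÷ 60 = £1915.50.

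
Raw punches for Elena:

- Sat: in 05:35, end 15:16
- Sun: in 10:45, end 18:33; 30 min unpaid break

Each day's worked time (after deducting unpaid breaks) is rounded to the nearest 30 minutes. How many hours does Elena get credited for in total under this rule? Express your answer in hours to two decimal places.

Sat: 05:35–15:16 = 9 h 41 min → rounds to 9 h 30 min
Sun: 10:45–18:33 = 7 h 48 min − 30 min = 7 h 18 min → rounds to 7 h 30 min
Total credited: 17 h 0 min.

17.00 hours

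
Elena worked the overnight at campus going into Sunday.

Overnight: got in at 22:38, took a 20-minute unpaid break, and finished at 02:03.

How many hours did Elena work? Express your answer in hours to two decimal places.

3.08 hours

Overnight: 22:38 → midnight = 1 h 22 min; midnight → 02:03 = 2 h 3 min; span 3 h 25 min; less 20 min break → 3 h 5 min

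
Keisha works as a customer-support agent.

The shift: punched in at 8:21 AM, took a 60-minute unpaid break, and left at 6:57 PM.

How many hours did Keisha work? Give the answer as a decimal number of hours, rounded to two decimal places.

The shift: 8:21 AM–6:57 PM = 10 h 36 min; less 60 min break → 9 h 36 min

9.60 hours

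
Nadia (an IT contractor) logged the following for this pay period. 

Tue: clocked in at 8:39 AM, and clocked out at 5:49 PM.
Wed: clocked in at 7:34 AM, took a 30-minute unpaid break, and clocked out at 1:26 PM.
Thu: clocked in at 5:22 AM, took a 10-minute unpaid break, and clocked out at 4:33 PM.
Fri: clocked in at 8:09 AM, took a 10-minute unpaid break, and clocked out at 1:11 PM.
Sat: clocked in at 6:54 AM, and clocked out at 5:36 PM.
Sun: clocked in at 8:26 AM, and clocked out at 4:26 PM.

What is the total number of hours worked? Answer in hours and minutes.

49 h 7 min

Tue: 8:39 AM–5:49 PM = 9 h 10 min
Wed: 7:34 AM–1:26 PM = 5 h 52 min; less 30 min break → 5 h 22 min
Thu: 5:22 AM–4:33 PM = 11 h 11 min; less 10 min break → 11 h 1 min
Fri: 8:09 AM–1:11 PM = 5 h 2 min; less 10 min break → 4 h 52 min
Sat: 6:54 AM–5:36 PM = 10 h 42 min
Sun: 8:26 AM–4:26 PM = 8 h 0 min
Total: 9 h 10 min + 5 h 22 min + 11 h 1 min + 4 h 52 min + 10 h 42 min + 8 h 0 min = 49 h 7 min.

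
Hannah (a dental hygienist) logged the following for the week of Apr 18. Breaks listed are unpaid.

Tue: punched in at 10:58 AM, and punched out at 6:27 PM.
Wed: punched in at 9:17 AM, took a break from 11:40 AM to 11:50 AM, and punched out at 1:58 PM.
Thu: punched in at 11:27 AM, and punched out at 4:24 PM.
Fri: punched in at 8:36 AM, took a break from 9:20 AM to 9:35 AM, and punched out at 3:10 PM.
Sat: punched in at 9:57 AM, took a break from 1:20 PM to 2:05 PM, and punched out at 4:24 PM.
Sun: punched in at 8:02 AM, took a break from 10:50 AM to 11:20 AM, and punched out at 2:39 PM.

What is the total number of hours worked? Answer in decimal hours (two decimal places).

35.08 hours

Tue: 10:58 AM–6:27 PM = 7 h 29 min
Wed: 9:17 AM–1:58 PM = 4 h 41 min; less 10 min break → 4 h 31 min
Thu: 11:27 AM–4:24 PM = 4 h 57 min
Fri: 8:36 AM–3:10 PM = 6 h 34 min; less 15 min break → 6 h 19 min
Sat: 9:57 AM–4:24 PM = 6 h 27 min; less 45 min break → 5 h 42 min
Sun: 8:02 AM–2:39 PM = 6 h 37 min; less 30 min break → 6 h 7 min
Total: 7 h 29 min + 4 h 31 min + 4 h 57 min + 6 h 19 min + 5 h 42 min + 6 h 7 min = 35 h 5 min.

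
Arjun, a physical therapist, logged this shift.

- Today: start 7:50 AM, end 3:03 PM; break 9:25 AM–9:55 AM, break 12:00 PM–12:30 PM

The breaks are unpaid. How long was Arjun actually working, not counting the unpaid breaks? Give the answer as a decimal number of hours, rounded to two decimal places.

Today: 7:50 AM–3:03 PM = 7 h 13 min; less 60 min break → 6 h 13 min

6.22 hours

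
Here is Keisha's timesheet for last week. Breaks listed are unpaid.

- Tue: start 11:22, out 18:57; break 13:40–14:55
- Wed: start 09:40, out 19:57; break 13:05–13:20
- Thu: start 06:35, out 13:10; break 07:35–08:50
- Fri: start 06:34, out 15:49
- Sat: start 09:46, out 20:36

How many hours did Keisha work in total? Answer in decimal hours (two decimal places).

41.78 hours

Tue: 11:22–18:57 = 7 h 35 min; less 75 min break → 6 h 20 min
Wed: 09:40–19:57 = 10 h 17 min; less 15 min break → 10 h 2 min
Thu: 06:35–13:10 = 6 h 35 min; less 75 min break → 5 h 20 min
Fri: 06:34–15:49 = 9 h 15 min
Sat: 09:46–20:36 = 10 h 50 min
Total: 6 h 20 min + 10 h 2 min + 5 h 20 min + 9 h 15 min + 10 h 50 min = 41 h 47 min.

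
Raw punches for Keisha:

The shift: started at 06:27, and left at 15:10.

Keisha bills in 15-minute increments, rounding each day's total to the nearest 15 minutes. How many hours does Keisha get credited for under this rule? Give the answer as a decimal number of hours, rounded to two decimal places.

8.75 hours

The shift: 06:27–15:10 = 8 h 43 min → rounds to 8 h 45 min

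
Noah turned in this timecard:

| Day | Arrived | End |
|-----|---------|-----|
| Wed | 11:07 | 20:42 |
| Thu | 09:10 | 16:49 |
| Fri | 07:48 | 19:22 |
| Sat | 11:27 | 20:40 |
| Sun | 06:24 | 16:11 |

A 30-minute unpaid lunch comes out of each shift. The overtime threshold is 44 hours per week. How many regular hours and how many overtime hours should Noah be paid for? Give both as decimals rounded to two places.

Wed: 11:07–20:42 = 9 h 35 min; less 30 min break → 9 h 5 min
Thu: 09:10–16:49 = 7 h 39 min; less 30 min break → 7 h 9 min
Fri: 07:48–19:22 = 11 h 34 min; less 30 min break → 11 h 4 min
Sat: 11:27–20:40 = 9 h 13 min; less 30 min break → 8 h 43 min
Sun: 06:24–16:11 = 9 h 47 min; less 30 min break → 9 h 17 min
Total worked: 45 h 18 min = 45.30 h.
Threshold 44 h → overtime 1 h 18 min, regular 44 h 0 min.

Regular 44.00 hours, overtime 1.30 hours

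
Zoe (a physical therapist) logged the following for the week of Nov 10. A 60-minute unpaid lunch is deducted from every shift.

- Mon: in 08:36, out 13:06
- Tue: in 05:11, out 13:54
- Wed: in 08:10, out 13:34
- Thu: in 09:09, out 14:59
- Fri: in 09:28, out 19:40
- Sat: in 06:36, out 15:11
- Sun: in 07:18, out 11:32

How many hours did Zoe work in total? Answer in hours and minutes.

Mon: 08:36–13:06 = 4 h 30 min; less 60 min break → 3 h 30 min
Tue: 05:11–13:54 = 8 h 43 min; less 60 min break → 7 h 43 min
Wed: 08:10–13:34 = 5 h 24 min; less 60 min break → 4 h 24 min
Thu: 09:09–14:59 = 5 h 50 min; less 60 min break → 4 h 50 min
Fri: 09:28–19:40 = 10 h 12 min; less 60 min break → 9 h 12 min
Sat: 06:36–15:11 = 8 h 35 min; less 60 min break → 7 h 35 min
Sun: 07:18–11:32 = 4 h 14 min; less 60 min break → 3 h 14 min
Total: 3 h 30 min + 7 h 43 min + 4 h 24 min + 4 h 50 min + 9 h 12 min + 7 h 35 min + 3 h 14 min = 40 h 28 min.

40 h 28 min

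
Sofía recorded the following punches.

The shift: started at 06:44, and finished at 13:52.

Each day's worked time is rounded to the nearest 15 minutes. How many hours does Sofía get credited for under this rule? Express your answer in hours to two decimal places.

7.25 hours

The shift: 06:44–13:52 = 7 h 8 min → rounds to 7 h 15 min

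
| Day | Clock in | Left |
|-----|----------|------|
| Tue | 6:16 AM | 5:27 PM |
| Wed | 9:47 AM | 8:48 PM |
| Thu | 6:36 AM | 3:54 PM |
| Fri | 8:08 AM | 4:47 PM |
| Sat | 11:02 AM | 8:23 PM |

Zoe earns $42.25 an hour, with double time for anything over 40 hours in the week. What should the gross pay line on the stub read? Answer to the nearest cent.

Tue: 6:16 AM–5:27 PM = 11 h 11 min
Wed: 9:47 AM–8:48 PM = 11 h 1 min
Thu: 6:36 AM–3:54 PM = 9 h 18 min
Fri: 8:08 AM–4:47 PM = 8 h 39 min
Sat: 11:02 AM–8:23 PM = 9 h 21 min
Total worked: 49 h 30 min = 2970 min.
Regular 40 h 0 min = 2400 min at $42.25/h; overtime 9 h 30 min = 570 min at $84.50/h.
Pay = (2400 × $42.25 + 570 × $84.50) ÷ 60 = $2492.75.

$2492.75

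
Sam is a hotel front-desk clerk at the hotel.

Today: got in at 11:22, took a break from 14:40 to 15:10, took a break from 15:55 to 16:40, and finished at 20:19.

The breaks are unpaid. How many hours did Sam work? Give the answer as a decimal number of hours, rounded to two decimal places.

7.70 hours

Today: 11:22–20:19 = 8 h 57 min; less 75 min break → 7 h 42 min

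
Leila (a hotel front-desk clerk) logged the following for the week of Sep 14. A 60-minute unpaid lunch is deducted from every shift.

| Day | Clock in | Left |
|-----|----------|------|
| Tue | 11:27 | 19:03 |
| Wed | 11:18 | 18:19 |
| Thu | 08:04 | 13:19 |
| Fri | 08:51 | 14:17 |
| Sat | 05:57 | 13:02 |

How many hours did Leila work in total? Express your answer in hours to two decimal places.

27.38 hours

Tue: 11:27–19:03 = 7 h 36 min; less 60 min break → 6 h 36 min
Wed: 11:18–18:19 = 7 h 1 min; less 60 min break → 6 h 1 min
Thu: 08:04–13:19 = 5 h 15 min; less 60 min break → 4 h 15 min
Fri: 08:51–14:17 = 5 h 26 min; less 60 min break → 4 h 26 min
Sat: 05:57–13:02 = 7 h 5 min; less 60 min break → 6 h 5 min
Total: 6 h 36 min + 6 h 1 min + 4 h 15 min + 4 h 26 min + 6 h 5 min = 27 h 23 min.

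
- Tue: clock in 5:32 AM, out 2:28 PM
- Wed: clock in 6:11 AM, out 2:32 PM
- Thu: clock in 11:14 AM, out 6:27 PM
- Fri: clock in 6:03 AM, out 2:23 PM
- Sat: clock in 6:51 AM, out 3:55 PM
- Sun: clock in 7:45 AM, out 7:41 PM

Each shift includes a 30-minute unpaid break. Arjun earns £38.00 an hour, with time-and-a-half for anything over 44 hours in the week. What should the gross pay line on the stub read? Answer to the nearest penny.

£2061.50

Tue: 5:32 AM–2:28 PM = 8 h 56 min; less 30 min break → 8 h 26 min
Wed: 6:11 AM–2:32 PM = 8 h 21 min; less 30 min break → 7 h 51 min
Thu: 11:14 AM–6:27 PM = 7 h 13 min; less 30 min break → 6 h 43 min
Fri: 6:03 AM–2:23 PM = 8 h 20 min; less 30 min break → 7 h 50 min
Sat: 6:51 AM–3:55 PM = 9 h 4 min; less 30 min break → 8 h 34 min
Sun: 7:45 AM–7:41 PM = 11 h 56 min; less 30 min break → 11 h 26 min
Total worked: 50 h 50 min = 3050 min.
Regular 44 h 0 min = 2640 min at £38.00/h; overtime 6 h 50 min = 410 min at £57.00/h.
Pay = (2640 × £38.00 + 410 × £57.00) ÷ 60 = £2061.50.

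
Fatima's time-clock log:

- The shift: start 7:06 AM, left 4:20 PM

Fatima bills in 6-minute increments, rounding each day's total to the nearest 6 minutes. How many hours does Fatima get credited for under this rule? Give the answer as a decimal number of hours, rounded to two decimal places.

The shift: 7:06 AM–4:20 PM = 9 h 14 min → rounds to 9 h 12 min

9.20 hours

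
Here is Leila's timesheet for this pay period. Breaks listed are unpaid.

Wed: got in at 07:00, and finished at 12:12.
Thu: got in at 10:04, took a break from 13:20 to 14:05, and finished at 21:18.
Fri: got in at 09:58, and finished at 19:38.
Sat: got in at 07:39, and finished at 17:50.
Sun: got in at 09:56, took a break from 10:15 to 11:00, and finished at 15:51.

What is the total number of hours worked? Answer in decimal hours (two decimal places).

Wed: 07:00–12:12 = 5 h 12 min
Thu: 10:04–21:18 = 11 h 14 min; less 45 min break → 10 h 29 min
Fri: 09:58–19:38 = 9 h 40 min
Sat: 07:39–17:50 = 10 h 11 min
Sun: 09:56–15:51 = 5 h 55 min; less 45 min break → 5 h 10 min
Total: 5 h 12 min + 10 h 29 min + 9 h 40 min + 10 h 11 min + 5 h 10 min = 40 h 42 min.

40.70 hours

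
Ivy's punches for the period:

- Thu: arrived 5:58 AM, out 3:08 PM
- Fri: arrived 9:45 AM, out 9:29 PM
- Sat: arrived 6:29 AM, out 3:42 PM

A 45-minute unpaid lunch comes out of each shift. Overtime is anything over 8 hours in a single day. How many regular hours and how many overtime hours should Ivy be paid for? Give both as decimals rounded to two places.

Thu: 5:58 AM–3:08 PM = 9 h 10 min; less 45 min break → 8 h 25 min
Fri: 9:45 AM–9:29 PM = 11 h 44 min; less 45 min break → 10 h 59 min
Sat: 6:29 AM–3:42 PM = 9 h 13 min; less 45 min break → 8 h 28 min
Thu reg 8 h 0 min / OT 0 h 25 min; Fri reg 8 h 0 min / OT 2 h 59 min; Sat reg 8 h 0 min / OT 0 h 28 min.
Totals: regular 24 h 0 min, overtime 3 h 52 min.

Regular 24.00 hours, overtime 3.87 hours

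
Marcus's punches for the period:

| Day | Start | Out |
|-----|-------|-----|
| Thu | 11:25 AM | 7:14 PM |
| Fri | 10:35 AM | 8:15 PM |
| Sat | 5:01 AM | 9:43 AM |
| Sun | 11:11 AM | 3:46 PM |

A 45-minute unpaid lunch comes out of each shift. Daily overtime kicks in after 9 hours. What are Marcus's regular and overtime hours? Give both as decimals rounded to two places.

Thu: 11:25 AM–7:14 PM = 7 h 49 min; less 45 min break → 7 h 4 min
Fri: 10:35 AM–8:15 PM = 9 h 40 min; less 45 min break → 8 h 55 min
Sat: 5:01 AM–9:43 AM = 4 h 42 min; less 45 min break → 3 h 57 min
Sun: 11:11 AM–3:46 PM = 4 h 35 min; less 45 min break → 3 h 50 min
Thu reg 7 h 4 min / OT 0 h 0 min; Fri reg 8 h 55 min / OT 0 h 0 min; Sat reg 3 h 57 min / OT 0 h 0 min; Sun reg 3 h 50 min / OT 0 h 0 min.
Totals: regular 23 h 46 min, overtime 0 h 0 min.

Regular 23.77 hours, overtime 0.00 hours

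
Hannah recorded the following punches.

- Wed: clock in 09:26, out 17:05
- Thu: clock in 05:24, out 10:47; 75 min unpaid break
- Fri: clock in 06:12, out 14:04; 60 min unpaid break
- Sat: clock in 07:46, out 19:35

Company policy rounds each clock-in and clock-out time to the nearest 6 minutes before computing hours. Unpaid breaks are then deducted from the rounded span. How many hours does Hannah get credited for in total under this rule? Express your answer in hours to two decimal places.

Wed: in 09:26→09:24, out 17:05→17:06; 7 h 42 min
Thu: in 05:24→05:24, out 10:47→10:48; 5 h 24 min − 75 min = 4 h 9 min
Fri: in 06:12→06:12, out 14:04→14:06; 7 h 54 min − 60 min = 6 h 54 min
Sat: in 07:46→07:48, out 19:35→19:36; 11 h 48 min
Total credited: 30 h 33 min.

30.55 hours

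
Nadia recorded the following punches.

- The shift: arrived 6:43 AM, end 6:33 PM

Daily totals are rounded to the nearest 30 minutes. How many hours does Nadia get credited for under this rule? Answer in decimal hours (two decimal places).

The shift: 6:43 AM–6:33 PM = 11 h 50 min → rounds to 12 h 0 min

12.00 hours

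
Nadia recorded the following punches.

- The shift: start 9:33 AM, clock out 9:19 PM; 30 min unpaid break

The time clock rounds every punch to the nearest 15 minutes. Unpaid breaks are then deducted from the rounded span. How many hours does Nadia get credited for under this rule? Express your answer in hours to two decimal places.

11.25 hours

The shift: in 9:33 AM→9:30 AM, out 9:19 PM→9:15 PM; 11 h 45 min − 30 min = 11 h 15 min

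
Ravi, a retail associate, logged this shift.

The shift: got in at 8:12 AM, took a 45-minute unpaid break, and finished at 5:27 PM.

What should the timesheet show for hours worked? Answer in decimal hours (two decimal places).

8.50 hours

The shift: 8:12 AM–5:27 PM = 9 h 15 min; less 45 min break → 8 h 30 min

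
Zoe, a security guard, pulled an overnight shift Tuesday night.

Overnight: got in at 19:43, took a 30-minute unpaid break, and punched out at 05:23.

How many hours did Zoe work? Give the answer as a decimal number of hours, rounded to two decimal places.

9.17 hours

Overnight: 19:43 → midnight = 4 h 17 min; midnight → 05:23 = 5 h 23 min; span 9 h 40 min; less 30 min break → 9 h 10 min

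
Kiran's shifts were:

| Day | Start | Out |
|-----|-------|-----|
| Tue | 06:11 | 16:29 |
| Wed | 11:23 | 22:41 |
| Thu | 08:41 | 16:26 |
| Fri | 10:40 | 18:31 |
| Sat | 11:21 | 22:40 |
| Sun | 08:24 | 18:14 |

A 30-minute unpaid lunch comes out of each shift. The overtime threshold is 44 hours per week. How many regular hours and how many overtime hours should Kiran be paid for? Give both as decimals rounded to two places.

Tue: 06:11–16:29 = 10 h 18 min; less 30 min break → 9 h 48 min
Wed: 11:23–22:41 = 11 h 18 min; less 30 min break → 10 h 48 min
Thu: 08:41–16:26 = 7 h 45 min; less 30 min break → 7 h 15 min
Fri: 10:40–18:31 = 7 h 51 min; less 30 min break → 7 h 21 min
Sat: 11:21–22:40 = 11 h 19 min; less 30 min break → 10 h 49 min
Sun: 08:24–18:14 = 9 h 50 min; less 30 min break → 9 h 20 min
Total worked: 55 h 21 min = 55.35 h.
Threshold 44 h → overtime 11 h 21 min, regular 44 h 0 min.

Regular 44.00 hours, overtime 11.35 hours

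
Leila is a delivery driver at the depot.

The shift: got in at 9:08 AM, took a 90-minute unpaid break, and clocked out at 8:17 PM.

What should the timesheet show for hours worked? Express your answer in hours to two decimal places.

9.65 hours

The shift: 9:08 AM–8:17 PM = 11 h 9 min; less 90 min break → 9 h 39 min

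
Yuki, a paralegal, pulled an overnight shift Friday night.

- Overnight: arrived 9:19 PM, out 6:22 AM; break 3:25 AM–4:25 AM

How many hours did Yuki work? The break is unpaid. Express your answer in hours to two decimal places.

8.05 hours

Overnight: 9:19 PM → midnight = 2 h 41 min; midnight → 6:22 AM = 6 h 22 min; span 9 h 3 min; less 60 min break → 8 h 3 min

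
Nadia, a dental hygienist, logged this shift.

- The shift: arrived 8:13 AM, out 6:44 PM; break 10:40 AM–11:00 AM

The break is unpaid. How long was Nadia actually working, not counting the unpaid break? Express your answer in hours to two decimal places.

10.18 hours

The shift: 8:13 AM–6:44 PM = 10 h 31 min; less 20 min break → 10 h 11 min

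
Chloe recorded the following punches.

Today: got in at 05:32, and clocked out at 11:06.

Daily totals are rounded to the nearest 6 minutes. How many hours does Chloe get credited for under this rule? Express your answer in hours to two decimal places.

Today: 05:32–11:06 = 5 h 34 min → rounds to 5 h 36 min

5.60 hours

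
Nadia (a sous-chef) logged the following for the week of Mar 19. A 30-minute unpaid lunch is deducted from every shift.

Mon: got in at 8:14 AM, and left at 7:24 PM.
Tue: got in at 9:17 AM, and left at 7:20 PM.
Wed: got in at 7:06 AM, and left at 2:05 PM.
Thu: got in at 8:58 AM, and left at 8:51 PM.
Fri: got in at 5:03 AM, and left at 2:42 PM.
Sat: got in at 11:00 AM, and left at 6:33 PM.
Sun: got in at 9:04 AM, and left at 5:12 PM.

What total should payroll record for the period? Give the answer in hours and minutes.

Mon: 8:14 AM–7:24 PM = 11 h 10 min; less 30 min break → 10 h 40 min
Tue: 9:17 AM–7:20 PM = 10 h 3 min; less 30 min break → 9 h 33 min
Wed: 7:06 AM–2:05 PM = 6 h 59 min; less 30 min break → 6 h 29 min
Thu: 8:58 AM–8:51 PM = 11 h 53 min; less 30 min break → 11 h 23 min
Fri: 5:03 AM–2:42 PM = 9 h 39 min; less 30 min break → 9 h 9 min
Sat: 11:00 AM–6:33 PM = 7 h 33 min; less 30 min break → 7 h 3 min
Sun: 9:04 AM–5:12 PM = 8 h 8 min; less 30 min break → 7 h 38 min
Total: 10 h 40 min + 9 h 33 min + 6 h 29 min + 11 h 23 min + 9 h 9 min + 7 h 3 min + 7 h 38 min = 61 h 55 min.

61 h 55 min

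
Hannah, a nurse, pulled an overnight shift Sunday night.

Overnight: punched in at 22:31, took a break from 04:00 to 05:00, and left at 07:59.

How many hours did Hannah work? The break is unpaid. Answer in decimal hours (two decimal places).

Overnight: 22:31 → midnight = 1 h 29 min; midnight → 07:59 = 7 h 59 min; span 9 h 28 min; less 60 min break → 8 h 28 min

8.47 hours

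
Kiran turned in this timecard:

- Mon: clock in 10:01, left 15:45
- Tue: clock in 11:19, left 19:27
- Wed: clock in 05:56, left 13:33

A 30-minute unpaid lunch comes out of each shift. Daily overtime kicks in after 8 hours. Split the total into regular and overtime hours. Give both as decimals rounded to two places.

Mon: 10:01–15:45 = 5 h 44 min; less 30 min break → 5 h 14 min
Tue: 11:19–19:27 = 8 h 8 min; less 30 min break → 7 h 38 min
Wed: 05:56–13:33 = 7 h 37 min; less 30 min break → 7 h 7 min
Mon reg 5 h 14 min / OT 0 h 0 min; Tue reg 7 h 38 min / OT 0 h 0 min; Wed reg 7 h 7 min / OT 0 h 0 min.
Totals: regular 19 h 59 min, overtime 0 h 0 min.

Regular 19.98 hours, overtime 0.00 hours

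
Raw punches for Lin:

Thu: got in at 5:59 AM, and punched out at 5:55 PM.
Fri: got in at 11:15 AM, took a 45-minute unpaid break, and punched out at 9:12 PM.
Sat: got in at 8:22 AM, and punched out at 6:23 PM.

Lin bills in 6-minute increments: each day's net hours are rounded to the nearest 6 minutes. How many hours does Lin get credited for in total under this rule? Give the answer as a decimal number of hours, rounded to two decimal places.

Thu: 5:59 AM–5:55 PM = 11 h 56 min → rounds to 11 h 54 min
Fri: 11:15 AM–9:12 PM = 9 h 57 min − 45 min = 9 h 12 min → rounds to 9 h 12 min
Sat: 8:22 AM–6:23 PM = 10 h 1 min → rounds to 10 h 0 min
Total credited: 31 h 6 min.

31.10 hours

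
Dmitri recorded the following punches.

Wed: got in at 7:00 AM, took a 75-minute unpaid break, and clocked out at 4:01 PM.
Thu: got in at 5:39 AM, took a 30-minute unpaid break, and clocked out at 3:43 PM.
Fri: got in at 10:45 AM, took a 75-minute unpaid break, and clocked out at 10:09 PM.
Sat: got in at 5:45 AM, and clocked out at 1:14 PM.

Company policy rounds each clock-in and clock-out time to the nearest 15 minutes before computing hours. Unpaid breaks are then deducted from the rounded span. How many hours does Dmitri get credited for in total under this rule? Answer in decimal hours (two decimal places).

Wed: in 7:00 AM→7:00 AM, out 4:01 PM→4:00 PM; 9 h 0 min − 75 min = 7 h 45 min
Thu: in 5:39 AM→5:45 AM, out 3:43 PM→3:45 PM; 10 h 0 min − 30 min = 9 h 30 min
Fri: in 10:45 AM→10:45 AM, out 10:09 PM→10:15 PM; 11 h 30 min − 75 min = 10 h 15 min
Sat: in 5:45 AM→5:45 AM, out 1:14 PM→1:15 PM; 7 h 30 min
Total credited: 35 h 0 min.

35.00 hours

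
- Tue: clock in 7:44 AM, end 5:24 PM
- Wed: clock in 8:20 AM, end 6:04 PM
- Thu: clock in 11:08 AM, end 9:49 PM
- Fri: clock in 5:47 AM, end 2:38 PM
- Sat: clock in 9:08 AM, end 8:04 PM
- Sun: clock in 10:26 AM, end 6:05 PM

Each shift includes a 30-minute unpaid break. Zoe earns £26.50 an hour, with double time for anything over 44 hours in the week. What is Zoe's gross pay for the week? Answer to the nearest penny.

£1723.38

Tue: 7:44 AM–5:24 PM = 9 h 40 min; less 30 min break → 9 h 10 min
Wed: 8:20 AM–6:04 PM = 9 h 44 min; less 30 min break → 9 h 14 min
Thu: 11:08 AM–9:49 PM = 10 h 41 min; less 30 min break → 10 h 11 min
Fri: 5:47 AM–2:38 PM = 8 h 51 min; less 30 min break → 8 h 21 min
Sat: 9:08 AM–8:04 PM = 10 h 56 min; less 30 min break → 10 h 26 min
Sun: 10:26 AM–6:05 PM = 7 h 39 min; less 30 min break → 7 h 9 min
Total worked: 54 h 31 min = 3271 min.
Regular 44 h 0 min = 2640 min at £26.50/h; overtime 10 h 31 min = 631 min at £53.00/h.
Pay = (2640 × £26.50 + 631 × £53.00) ÷ 60 = £1723.38.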